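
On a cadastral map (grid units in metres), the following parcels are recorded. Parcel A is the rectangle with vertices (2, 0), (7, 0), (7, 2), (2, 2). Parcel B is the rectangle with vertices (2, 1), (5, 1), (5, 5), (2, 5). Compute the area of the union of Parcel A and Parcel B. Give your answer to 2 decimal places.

By inclusion–exclusion:
Individual areas: |Parcel A| = 10, |Parcel B| = 12.
|Parcel A∩Parcel B|: x∈[2,5], y∈[1,2] → 3·1 = 3.
|Parcel A ∪ Parcel B| = 22 − 3 = 19.00.

19.00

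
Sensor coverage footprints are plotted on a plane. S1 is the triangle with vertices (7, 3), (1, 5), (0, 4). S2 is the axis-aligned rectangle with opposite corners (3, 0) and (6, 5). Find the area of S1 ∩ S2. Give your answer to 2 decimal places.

1.43

The intersection is the polygon with vertices (6,3.333), (6,3.143), (3,3.571), (3,4.333).
By the shoelace formula its area is 1.43.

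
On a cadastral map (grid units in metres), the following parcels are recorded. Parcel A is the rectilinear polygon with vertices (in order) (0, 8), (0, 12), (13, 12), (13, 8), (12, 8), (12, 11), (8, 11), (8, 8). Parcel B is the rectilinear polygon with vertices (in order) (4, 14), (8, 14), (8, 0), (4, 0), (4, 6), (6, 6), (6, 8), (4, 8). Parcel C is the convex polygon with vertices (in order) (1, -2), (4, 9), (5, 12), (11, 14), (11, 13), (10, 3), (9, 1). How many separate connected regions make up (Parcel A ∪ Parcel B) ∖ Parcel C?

(Parcel A ∪ Parcel B) ∖ Parcel C splits into 3 disjoint pieces (area 23.8636, area 5.15, area 0.5208).

3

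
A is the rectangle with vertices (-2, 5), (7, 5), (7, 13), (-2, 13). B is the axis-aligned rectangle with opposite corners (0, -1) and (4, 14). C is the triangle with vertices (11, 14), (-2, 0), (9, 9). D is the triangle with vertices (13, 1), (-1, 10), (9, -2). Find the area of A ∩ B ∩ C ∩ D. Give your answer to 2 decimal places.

0.91

The intersection is the polygon with vertices (3.167,5), (2.919,5.297), (4,6.462), (4,5).
By the shoelace formula its area is 0.91.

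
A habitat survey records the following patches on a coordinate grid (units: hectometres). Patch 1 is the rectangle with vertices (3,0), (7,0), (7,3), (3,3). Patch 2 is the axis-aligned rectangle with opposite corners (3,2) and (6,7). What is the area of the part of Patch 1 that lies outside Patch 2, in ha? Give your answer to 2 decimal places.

9.00

|Patch 1∩Patch 2|: x∈[3,6], y∈[2,3] → 3·1 = 3.
|Patch 1| = 12.
|Patch 1 ∖ Patch 2| = |Patch 1| − |Patch 1∩Patch 2| = 12 − 3 = 9.00.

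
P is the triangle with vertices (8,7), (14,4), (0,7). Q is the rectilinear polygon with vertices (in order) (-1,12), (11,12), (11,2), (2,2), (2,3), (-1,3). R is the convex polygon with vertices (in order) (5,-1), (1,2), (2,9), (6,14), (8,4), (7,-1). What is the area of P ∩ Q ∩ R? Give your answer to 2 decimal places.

The intersection is the polygon with vertices (1.663,6.644), (1.714,7), (7.4,7), (7.731,5.343).
By the shoelace formula its area is 5.82.

5.82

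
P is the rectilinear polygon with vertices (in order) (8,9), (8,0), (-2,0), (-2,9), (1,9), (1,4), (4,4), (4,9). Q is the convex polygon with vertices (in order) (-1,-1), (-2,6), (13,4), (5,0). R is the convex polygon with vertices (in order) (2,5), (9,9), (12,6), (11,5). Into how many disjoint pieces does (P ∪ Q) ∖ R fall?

(P ∪ Q) ∖ R splits into 2 disjoint pieces (area 73.6759, area 6.8571).

2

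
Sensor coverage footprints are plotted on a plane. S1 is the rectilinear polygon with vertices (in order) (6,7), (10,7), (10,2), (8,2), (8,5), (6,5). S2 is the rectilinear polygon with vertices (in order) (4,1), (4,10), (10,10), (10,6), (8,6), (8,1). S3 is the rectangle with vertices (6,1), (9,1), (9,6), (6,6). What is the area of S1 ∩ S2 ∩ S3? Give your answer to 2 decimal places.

2.00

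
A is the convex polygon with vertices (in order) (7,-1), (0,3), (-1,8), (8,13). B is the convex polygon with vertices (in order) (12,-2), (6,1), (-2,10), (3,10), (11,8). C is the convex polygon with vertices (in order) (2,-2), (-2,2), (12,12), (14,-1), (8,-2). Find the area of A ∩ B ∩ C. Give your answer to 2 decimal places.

The intersection is the polygon with vertices (7.702,8.825), (7.103,0.448), (6,1), (2.349,5.107), (7.593,8.852).
By the shoelace formula its area is 22.84.

22.84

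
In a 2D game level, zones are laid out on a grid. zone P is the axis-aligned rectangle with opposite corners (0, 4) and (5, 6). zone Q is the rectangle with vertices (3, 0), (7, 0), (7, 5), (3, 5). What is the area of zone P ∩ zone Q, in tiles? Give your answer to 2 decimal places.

|zone P∩zone Q|: x∈[3,5], y∈[4,5] → 2·1 = 2.

2.00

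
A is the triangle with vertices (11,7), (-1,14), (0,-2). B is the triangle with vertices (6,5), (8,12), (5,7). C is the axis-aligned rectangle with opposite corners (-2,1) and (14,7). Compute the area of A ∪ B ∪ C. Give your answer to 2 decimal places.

By inclusion–exclusion:
Individual areas: |A| = 92.5, |B| = 5.5, |C| = 96.
|A∩B| = 4.4461.
|A∩C| = 46.25.
|B∩C| = 1.5714.
|A∩B∩C| = 1.5714.
|A ∪ B ∪ C| = 194 − 52.2676 + 1.5714 = 143.30.

143.30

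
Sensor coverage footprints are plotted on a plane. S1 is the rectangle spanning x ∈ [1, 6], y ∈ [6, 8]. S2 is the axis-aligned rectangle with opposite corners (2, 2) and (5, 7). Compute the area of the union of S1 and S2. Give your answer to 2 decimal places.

22.00

By inclusion–exclusion:
Individual areas: |S1| = 10, |S2| = 15.
|S1∩S2|: x∈[2,5], y∈[6,7] → 3·1 = 3.
|S1 ∪ S2| = 25 − 3 = 22.00.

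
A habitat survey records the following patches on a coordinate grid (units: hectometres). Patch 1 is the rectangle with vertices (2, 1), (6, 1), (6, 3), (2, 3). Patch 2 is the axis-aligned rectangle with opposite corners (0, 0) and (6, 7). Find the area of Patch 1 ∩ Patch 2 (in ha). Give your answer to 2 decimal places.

|Patch 1∩Patch 2|: x∈[2,6], y∈[1,3] → 4·2 = 8.

8.00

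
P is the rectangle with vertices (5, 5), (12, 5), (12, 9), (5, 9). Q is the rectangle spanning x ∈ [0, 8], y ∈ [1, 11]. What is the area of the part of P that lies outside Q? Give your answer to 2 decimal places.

16.00

|P∩Q|: x∈[5,8], y∈[5,9] → 3·4 = 12.
|P| = 28.
|P ∖ Q| = |P| − |P∩Q| = 28 − 12 = 16.00.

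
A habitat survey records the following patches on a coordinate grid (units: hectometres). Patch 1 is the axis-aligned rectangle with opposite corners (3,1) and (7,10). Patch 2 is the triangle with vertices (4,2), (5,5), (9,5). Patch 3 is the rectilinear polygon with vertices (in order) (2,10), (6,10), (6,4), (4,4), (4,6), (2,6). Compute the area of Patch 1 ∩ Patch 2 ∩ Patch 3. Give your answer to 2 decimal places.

The intersection is the polygon with vertices (5,5), (6,5), (6,4), (4.667,4).
By the shoelace formula its area is 1.17.

1.17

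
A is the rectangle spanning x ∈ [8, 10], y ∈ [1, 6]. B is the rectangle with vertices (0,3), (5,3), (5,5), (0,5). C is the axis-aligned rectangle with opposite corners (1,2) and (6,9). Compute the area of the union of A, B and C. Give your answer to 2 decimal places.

By inclusion–exclusion:
Individual areas: |A| = 10, |B| = 10, |C| = 35.
|A∩B| = 0 (no overlap).
|A∩C| = 0 (no overlap).
|B∩C|: x∈[1,5], y∈[3,5] → 4·2 = 8.
|A∩B∩C| = 0.
|A ∪ B ∪ C| = 55 − 8 + 0 = 47.00.

47.00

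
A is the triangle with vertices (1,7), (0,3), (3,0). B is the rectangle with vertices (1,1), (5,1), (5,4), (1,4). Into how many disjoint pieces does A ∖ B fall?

2

A ∖ B splits into 2 disjoint pieces (area 3.7857, area 0.3571).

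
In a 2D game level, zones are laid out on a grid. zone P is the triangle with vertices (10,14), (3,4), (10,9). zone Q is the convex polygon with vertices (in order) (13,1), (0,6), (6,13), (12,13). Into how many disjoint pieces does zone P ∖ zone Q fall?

zone P ∖ zone Q splits into 2 disjoint pieces (area 0.35, area 0.1283).

2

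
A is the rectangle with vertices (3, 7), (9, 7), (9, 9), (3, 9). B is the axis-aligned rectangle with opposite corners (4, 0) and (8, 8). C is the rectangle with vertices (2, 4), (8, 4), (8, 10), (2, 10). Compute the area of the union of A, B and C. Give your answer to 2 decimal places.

54.00

By inclusion–exclusion:
Individual areas: |A| = 12, |B| = 32, |C| = 36.
|A∩B|: x∈[4,8], y∈[7,8] → 4·1 = 4.
|A∩C|: x∈[3,8], y∈[7,9] → 5·2 = 10.
|B∩C|: x∈[4,8], y∈[4,8] → 4·4 = 16.
|A∩B∩C| = 4.
|A ∪ B ∪ C| = 80 − 30 + 4 = 54.00.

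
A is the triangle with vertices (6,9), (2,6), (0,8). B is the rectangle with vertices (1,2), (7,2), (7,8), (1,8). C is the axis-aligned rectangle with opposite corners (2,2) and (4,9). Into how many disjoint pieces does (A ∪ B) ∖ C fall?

2

(A ∪ B) ∖ C splits into 2 disjoint pieces (area 19, area 6.8333).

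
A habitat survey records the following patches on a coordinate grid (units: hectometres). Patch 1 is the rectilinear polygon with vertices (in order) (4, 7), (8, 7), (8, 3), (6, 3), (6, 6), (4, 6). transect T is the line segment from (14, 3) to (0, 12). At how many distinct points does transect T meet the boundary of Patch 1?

2

The segment meets the boundary at (7.778,7), (8,6.857).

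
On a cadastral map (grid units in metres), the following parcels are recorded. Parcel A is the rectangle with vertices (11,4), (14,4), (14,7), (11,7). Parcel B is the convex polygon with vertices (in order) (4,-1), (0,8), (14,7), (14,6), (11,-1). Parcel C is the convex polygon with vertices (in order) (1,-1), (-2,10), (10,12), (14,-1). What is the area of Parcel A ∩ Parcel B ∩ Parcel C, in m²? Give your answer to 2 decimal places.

The intersection is the polygon with vertices (11,4), (11,7), (11.539,7), (12.461,4).
By the shoelace formula its area is 3.00.

3.00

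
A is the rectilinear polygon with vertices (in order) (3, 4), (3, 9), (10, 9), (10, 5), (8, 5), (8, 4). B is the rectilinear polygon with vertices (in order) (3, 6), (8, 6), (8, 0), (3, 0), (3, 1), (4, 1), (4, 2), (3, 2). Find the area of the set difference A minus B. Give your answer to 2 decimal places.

|A| = 33, |A∩B| = 10.
|A ∖ B| = |A| − |A∩B| = 33 − 10 = 23.00.

23.00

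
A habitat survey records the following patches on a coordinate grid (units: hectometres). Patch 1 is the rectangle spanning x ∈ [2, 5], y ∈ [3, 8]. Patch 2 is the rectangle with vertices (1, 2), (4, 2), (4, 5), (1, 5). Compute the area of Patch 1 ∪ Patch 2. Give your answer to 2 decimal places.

By inclusion–exclusion:
Individual areas: |Patch 1| = 15, |Patch 2| = 9.
|Patch 1∩Patch 2|: x∈[2,4], y∈[3,5] → 2·2 = 4.
|Patch 1 ∪ Patch 2| = 24 − 4 = 20.00.

20.00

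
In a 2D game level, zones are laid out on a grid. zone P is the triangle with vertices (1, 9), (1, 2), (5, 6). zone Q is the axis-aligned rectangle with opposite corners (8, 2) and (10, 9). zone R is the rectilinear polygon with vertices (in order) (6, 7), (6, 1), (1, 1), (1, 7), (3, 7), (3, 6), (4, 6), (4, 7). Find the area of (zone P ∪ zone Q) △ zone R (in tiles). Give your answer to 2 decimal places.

36.25

|zone P ∪ zone Q| = 28.
|(zone P ∪ zone Q) ∩ zone R| = 10.375.
|(zone P ∪ zone Q) △ zone R| = 28 + 29 − 20.75 = 36.25.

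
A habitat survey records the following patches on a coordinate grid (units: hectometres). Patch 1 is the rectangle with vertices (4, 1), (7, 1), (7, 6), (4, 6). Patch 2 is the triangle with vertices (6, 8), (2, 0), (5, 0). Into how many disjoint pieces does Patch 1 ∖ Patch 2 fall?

Patch 1 ∖ Patch 2 splits into 2 disjoint pieces (area 7.8125, area 1).

2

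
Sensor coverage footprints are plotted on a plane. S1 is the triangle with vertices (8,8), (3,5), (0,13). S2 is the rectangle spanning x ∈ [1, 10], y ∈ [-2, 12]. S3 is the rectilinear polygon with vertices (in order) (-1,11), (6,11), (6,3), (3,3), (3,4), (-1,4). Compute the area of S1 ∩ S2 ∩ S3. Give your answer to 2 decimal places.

The intersection is the polygon with vertices (1,10.333), (1,11), (3.2,11), (6,9.25), (6,6.8), (3,5).
By the shoelace formula its area is 19.52.

19.52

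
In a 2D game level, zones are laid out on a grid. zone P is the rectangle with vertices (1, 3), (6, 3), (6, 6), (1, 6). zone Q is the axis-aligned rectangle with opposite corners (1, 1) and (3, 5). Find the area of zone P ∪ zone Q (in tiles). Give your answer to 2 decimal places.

19.00

By inclusion–exclusion:
Individual areas: |zone P| = 15, |zone Q| = 8.
|zone P∩zone Q|: x∈[1,3], y∈[3,5] → 2·2 = 4.
|zone P ∪ zone Q| = 23 − 4 = 19.00.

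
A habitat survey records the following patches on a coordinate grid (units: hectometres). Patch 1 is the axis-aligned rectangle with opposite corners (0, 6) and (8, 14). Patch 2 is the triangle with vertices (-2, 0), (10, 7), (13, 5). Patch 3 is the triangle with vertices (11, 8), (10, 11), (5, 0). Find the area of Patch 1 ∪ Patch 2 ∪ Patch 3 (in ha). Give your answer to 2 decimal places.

94.77

By inclusion–exclusion:
Individual areas: |Patch 1| = 64, |Patch 2| = 22.5, |Patch 3| = 13.
|Patch 1∩Patch 2| = 0.
|Patch 1∩Patch 3| = 0.0818.
|Patch 2∩Patch 3| = 4.6488.
|Patch 1∩Patch 2∩Patch 3| = 0.
|Patch 1 ∪ Patch 2 ∪ Patch 3| = 99.5 − 4.7306 + 0 = 94.77.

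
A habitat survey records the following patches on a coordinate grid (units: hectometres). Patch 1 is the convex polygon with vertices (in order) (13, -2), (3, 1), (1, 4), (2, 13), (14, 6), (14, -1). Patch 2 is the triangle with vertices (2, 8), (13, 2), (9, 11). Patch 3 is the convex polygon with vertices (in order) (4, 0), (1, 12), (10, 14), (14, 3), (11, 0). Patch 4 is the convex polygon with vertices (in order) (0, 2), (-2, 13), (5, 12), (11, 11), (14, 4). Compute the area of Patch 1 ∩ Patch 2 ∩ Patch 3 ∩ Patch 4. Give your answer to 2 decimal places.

The intersection is the polygon with vertices (2,8), (6.941,10.118), (10.25,8.188), (12.224,3.746), (10.302,3.472).
By the shoelace formula its area is 32.27.

32.27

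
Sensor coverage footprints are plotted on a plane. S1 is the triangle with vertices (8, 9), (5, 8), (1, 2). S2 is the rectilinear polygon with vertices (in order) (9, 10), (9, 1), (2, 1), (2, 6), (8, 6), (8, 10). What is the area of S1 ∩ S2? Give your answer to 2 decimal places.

2.42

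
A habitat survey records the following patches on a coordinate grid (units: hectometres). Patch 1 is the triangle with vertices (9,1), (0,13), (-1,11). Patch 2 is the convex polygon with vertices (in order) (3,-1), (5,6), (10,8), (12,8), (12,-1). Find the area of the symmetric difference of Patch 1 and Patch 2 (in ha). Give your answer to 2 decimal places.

74.51

|Patch 1| = 15, |Patch 2| = 65, |Patch 1∩Patch 2| = 2.7457.
|Patch 1 △ Patch 2| = |Patch 1| + |Patch 2| − 2·|Patch 1∩Patch 2| = 15 + 65 − 5.4915 = 74.51.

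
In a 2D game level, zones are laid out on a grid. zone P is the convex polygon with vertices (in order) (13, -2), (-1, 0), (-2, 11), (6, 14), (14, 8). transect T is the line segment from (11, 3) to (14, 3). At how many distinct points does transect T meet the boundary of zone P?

The segment meets the boundary at (13.5,3).

1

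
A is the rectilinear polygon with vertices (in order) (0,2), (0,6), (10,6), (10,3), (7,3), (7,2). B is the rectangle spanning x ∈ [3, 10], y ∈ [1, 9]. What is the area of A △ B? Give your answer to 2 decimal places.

43.00

|A| = 37, |B| = 56, |A∩B| = 25.
|A △ B| = |A| + |B| − 2·|A∩B| = 37 + 56 − 50 = 43.00.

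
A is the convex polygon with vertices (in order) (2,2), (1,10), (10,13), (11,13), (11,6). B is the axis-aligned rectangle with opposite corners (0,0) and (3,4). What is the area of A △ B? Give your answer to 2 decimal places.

|A| = 74.5, |B| = 12, |A∩B| = 2.0278.
|A △ B| = |A| + |B| − 2·|A∩B| = 74.5 + 12 − 4.0556 = 82.44.

82.44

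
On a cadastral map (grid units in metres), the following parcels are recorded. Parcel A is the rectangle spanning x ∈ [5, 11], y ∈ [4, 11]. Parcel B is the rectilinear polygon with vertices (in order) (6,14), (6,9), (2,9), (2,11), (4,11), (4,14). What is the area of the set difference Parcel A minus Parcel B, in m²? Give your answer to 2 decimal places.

|Parcel A| = 42, |Parcel A∩Parcel B| = 2.
|Parcel A ∖ Parcel B| = |Parcel A| − |Parcel A∩Parcel B| = 42 − 2 = 40.00.

40.00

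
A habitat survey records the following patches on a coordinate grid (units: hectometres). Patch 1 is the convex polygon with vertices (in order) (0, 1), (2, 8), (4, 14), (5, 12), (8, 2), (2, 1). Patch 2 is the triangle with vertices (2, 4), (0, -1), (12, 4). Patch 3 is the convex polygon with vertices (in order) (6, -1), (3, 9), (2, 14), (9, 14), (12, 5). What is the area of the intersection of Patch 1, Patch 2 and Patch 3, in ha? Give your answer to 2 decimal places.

6.26

The intersection is the polygon with vertices (6.667,1.778), (5.238,1.54), (4.5,4), (7.4,4), (7.911,2.296).
By the shoelace formula its area is 6.26.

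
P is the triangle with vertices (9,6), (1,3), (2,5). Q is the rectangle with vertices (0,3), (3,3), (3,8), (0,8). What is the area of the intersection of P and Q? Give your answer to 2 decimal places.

2.32

The intersection is the polygon with vertices (1,3), (2,5), (3,5.143), (3,3.75).
By the shoelace formula its area is 2.32.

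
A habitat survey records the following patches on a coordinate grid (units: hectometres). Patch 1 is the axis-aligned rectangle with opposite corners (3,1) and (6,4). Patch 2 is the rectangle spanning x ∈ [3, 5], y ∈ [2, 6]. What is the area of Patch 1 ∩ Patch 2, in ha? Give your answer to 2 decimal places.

4.00

|Patch 1∩Patch 2|: x∈[3,5], y∈[2,4] → 2·2 = 4.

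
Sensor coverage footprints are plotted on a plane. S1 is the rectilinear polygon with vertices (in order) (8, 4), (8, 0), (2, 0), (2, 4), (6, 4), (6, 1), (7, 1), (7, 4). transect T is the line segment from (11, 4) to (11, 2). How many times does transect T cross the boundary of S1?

0

The segment lies entirely outside S1 and never meets its boundary.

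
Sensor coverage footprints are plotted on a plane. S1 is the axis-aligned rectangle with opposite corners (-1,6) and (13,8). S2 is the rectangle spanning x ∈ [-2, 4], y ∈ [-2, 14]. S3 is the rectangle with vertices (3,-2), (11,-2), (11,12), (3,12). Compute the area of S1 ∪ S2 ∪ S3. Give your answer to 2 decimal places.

198.00

By inclusion–exclusion:
Individual areas: |S1| = 28, |S2| = 96, |S3| = 112.
|S1∩S2|: x∈[-1,4], y∈[6,8] → 5·2 = 10.
|S1∩S3|: x∈[3,11], y∈[6,8] → 8·2 = 16.
|S2∩S3|: x∈[3,4], y∈[-2,12] → 1·14 = 14.
|S1∩S2∩S3| = 2.
|S1 ∪ S2 ∪ S3| = 236 − 40 + 2 = 198.00.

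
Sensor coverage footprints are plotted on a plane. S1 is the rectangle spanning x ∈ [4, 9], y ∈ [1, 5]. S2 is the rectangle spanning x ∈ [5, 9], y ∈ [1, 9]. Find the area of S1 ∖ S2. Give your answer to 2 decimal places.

|S1∩S2|: x∈[5,9], y∈[1,5] → 4·4 = 16.
|S1| = 20.
|S1 ∖ S2| = |S1| − |S1∩S2| = 20 − 16 = 4.00.

4.00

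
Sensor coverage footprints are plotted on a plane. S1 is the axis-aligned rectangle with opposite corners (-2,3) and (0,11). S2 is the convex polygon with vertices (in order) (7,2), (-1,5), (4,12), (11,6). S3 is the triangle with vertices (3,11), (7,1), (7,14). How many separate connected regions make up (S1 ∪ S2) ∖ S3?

3

(S1 ∪ S2) ∖ S3 splits into 3 disjoint pieces (area 42.5273, area 0.0675, area 14.8571).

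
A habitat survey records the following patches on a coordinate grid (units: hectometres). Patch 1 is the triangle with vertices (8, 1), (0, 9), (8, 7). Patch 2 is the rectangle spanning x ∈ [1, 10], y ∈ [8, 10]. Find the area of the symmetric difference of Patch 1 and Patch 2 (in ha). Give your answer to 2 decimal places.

|Patch 1| = 24, |Patch 2| = 18, |Patch 1∩Patch 2| = 1.125.
|Patch 1 △ Patch 2| = |Patch 1| + |Patch 2| − 2·|Patch 1∩Patch 2| = 24 + 18 − 2.25 = 39.75.

39.75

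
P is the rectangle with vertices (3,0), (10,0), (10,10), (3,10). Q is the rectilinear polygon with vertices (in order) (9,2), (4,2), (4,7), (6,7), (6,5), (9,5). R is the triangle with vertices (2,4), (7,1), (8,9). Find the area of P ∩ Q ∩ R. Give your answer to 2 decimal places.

12.34

The intersection is the polygon with vertices (4,5.667), (5.6,7), (6,7), (6,5), (7.5,5), (7.125,2), (5.333,2), (4,2.8).
By the shoelace formula its area is 12.34.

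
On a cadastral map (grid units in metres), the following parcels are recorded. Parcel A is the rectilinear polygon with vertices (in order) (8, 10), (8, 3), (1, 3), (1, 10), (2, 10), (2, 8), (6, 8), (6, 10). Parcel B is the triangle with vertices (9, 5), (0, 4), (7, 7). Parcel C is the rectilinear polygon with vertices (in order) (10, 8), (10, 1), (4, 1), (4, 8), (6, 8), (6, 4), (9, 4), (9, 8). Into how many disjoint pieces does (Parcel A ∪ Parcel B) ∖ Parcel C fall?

(Parcel A ∪ Parcel B) ∖ Parcel C splits into 2 disjoint pieces (area 12.5556, area 17.1587).

2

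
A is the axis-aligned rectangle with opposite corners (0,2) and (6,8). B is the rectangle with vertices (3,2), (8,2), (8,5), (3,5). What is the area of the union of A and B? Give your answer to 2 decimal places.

42.00

By inclusion–exclusion:
Individual areas: |A| = 36, |B| = 15.
|A∩B|: x∈[3,6], y∈[2,5] → 3·3 = 9.
|A ∪ B| = 51 − 9 = 42.00.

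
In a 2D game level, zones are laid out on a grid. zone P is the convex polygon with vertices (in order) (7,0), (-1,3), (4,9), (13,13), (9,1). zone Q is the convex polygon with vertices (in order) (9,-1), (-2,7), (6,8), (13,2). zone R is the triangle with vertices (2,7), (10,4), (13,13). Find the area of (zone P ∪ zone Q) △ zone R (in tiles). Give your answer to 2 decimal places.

65.01

|zone P ∪ zone Q| = 105.5061.
|(zone P ∪ zone Q) ∩ zone R| = 40.5.
|(zone P ∪ zone Q) △ zone R| = 105.5061 + 40.5 − 81 = 65.01.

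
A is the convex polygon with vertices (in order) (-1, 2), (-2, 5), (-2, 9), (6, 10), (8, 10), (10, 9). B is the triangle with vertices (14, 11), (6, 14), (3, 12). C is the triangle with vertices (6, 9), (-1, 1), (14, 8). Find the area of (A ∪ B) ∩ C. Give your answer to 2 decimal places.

The region (A ∪ B) ∩ C is the polygon with vertices (0.974,3.256), (6,9), (9.343,8.582).
By the shoelace formula its area is 10.65.

10.65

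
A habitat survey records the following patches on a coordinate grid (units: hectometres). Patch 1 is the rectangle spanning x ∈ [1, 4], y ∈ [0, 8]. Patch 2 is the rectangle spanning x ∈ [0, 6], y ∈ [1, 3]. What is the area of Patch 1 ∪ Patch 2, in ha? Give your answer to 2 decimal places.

30.00

By inclusion–exclusion:
Individual areas: |Patch 1| = 24, |Patch 2| = 12.
|Patch 1∩Patch 2|: x∈[1,4], y∈[1,3] → 3·2 = 6.
|Patch 1 ∪ Patch 2| = 36 − 6 = 30.00.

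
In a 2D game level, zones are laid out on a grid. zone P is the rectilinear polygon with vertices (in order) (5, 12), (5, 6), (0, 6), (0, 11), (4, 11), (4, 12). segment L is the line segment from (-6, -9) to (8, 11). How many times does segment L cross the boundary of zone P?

The segment meets the boundary at (5,6.714), (4.5,6).

2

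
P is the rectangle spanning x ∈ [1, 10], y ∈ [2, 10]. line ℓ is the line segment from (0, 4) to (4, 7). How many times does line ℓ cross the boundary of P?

1

The segment meets the boundary at (1,4.75).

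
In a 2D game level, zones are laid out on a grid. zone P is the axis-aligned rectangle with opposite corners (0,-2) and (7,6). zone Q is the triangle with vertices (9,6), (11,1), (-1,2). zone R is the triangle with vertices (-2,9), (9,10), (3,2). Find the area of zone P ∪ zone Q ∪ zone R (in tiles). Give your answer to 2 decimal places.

99.06

By inclusion–exclusion:
Individual areas: |zone P| = 56, |zone Q| = 29, |zone R| = 41.
|zone P∩zone Q| = 15.225.
|zone P∩zone R| = 11.7143.
|zone Q∩zone R| = 2.0825.
|zone P∩zone Q∩zone R| = 2.0825.
|zone P ∪ zone Q ∪ zone R| = 126 − 29.0218 + 2.0825 = 99.06.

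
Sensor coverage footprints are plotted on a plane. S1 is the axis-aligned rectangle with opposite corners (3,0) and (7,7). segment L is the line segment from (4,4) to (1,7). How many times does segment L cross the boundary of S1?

1

The segment meets the boundary at (3,5).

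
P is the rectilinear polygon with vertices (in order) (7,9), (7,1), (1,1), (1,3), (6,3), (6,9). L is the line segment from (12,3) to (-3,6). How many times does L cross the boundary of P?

2

The segment meets the boundary at (6,4.2), (7,4).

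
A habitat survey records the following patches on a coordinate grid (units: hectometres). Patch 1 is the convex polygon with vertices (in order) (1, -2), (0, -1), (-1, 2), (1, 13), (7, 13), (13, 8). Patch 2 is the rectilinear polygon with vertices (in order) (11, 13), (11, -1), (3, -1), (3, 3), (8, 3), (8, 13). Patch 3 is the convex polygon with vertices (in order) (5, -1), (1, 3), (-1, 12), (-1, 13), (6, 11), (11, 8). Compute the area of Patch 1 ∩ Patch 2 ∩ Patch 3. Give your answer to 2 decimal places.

15.55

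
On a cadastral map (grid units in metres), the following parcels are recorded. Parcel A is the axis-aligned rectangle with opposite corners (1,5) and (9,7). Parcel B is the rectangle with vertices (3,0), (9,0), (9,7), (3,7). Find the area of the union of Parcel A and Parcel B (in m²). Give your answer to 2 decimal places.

46.00

By inclusion–exclusion:
Individual areas: |Parcel A| = 16, |Parcel B| = 42.
|Parcel A∩Parcel B|: x∈[3,9], y∈[5,7] → 6·2 = 12.
|Parcel A ∪ Parcel B| = 58 − 12 = 46.00.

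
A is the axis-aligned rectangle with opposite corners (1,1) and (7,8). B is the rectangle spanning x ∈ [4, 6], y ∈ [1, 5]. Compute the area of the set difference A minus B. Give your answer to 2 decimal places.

34.00

|A∩B|: x∈[4,6], y∈[1,5] → 2·4 = 8.
|A| = 42.
|A ∖ B| = |A| − |A∩B| = 42 − 8 = 34.00.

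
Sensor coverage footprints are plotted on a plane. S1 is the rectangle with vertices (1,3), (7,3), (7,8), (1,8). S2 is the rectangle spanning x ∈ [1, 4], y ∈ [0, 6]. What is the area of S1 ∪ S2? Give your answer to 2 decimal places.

By inclusion–exclusion:
Individual areas: |S1| = 30, |S2| = 18.
|S1∩S2|: x∈[1,4], y∈[3,6] → 3·3 = 9.
|S1 ∪ S2| = 48 − 9 = 39.00.

39.00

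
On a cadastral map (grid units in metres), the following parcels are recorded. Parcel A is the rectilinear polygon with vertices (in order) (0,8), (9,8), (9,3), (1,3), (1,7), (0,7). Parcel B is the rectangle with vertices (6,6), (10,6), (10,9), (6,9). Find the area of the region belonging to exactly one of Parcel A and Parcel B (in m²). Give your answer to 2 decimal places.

41.00

|Parcel A| = 41, |Parcel B| = 12, |Parcel A∩Parcel B| = 6.
|Parcel A △ Parcel B| = |Parcel A| + |Parcel B| − 2·|Parcel A∩Parcel B| = 41 + 12 − 12 = 41.00.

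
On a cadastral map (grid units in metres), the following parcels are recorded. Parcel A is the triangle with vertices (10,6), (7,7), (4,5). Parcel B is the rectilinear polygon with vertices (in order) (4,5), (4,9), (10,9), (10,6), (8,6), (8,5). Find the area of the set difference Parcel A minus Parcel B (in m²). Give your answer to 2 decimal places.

0.33

|Parcel A| = 4.5, |Parcel A∩Parcel B| = 4.1667.
|Parcel A ∖ Parcel B| = |Parcel A| − |Parcel A∩Parcel B| = 4.5 − 4.1667 = 0.33.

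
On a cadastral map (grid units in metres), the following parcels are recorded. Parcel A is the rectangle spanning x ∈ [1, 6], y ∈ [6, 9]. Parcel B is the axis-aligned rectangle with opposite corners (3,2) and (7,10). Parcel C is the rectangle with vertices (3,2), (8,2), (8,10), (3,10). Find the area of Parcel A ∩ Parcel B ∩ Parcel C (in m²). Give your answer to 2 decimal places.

The intersection is the polygon with vertices (6,6), (3,6), (3,9), (6,9).
By the shoelace formula its area is 9.00.

9.00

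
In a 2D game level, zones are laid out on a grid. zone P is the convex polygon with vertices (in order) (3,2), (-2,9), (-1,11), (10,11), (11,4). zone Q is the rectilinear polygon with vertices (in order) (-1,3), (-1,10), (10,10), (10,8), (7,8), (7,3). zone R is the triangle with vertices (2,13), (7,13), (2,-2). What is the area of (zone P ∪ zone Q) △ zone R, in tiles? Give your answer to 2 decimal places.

82.37

|zone P ∪ zone Q| = 94.5571.
|(zone P ∪ zone Q) ∩ zone R| = 24.842.
|(zone P ∪ zone Q) △ zone R| = 94.5571 + 37.5 − 49.684 = 82.37.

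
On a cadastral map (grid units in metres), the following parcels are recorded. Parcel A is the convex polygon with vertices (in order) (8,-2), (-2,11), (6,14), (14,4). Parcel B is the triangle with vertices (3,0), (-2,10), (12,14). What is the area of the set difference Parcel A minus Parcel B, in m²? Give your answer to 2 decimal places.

|Parcel A| = 121, |Parcel A∩Parcel B| = 54.7304.
|Parcel A ∖ Parcel B| = |Parcel A| − |Parcel A∩Parcel B| = 121 − 54.7304 = 66.27.

66.27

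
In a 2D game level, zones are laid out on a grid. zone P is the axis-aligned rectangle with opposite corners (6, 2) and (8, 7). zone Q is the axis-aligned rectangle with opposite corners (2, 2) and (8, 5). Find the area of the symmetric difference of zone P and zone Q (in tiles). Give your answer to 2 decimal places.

16.00

|zone P∩zone Q|: x∈[6,8], y∈[2,5] → 2·3 = 6.
|zone P △ zone Q| = |zone P| + |zone Q| − 2·|zone P∩zone Q| = 10 + 18 − 12 = 16.00.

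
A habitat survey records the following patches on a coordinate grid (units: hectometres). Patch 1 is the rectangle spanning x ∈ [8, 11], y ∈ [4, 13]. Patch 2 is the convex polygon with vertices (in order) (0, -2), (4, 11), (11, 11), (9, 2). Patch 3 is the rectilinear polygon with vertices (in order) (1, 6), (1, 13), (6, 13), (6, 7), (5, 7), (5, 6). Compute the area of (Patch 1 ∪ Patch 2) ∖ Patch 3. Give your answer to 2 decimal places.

80.60

|Patch 1 ∪ Patch 2| = 93.4444.
|(Patch 1 ∪ Patch 2) ∩ Patch 3| = 12.8462.
|(Patch 1 ∪ Patch 2) ∖ Patch 3| = 93.4444 − 12.8462 = 80.60.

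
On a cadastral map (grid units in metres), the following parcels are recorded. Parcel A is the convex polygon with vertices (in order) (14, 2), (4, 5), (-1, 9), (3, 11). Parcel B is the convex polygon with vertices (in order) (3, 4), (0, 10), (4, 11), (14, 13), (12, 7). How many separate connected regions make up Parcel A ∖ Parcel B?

3

Parcel A ∖ Parcel B splits into 3 disjoint pieces (area 11.4079, area 1.95, area 0.1543).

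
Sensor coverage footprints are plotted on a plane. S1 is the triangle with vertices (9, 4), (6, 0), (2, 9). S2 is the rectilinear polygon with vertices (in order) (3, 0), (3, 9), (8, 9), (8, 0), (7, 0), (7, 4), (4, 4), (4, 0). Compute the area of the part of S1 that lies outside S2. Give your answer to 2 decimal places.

8.68

|S1| = 21.5, |S1∩S2| = 12.8194.
|S1 ∖ S2| = |S1| − |S1∩S2| = 21.5 − 12.8194 = 8.68.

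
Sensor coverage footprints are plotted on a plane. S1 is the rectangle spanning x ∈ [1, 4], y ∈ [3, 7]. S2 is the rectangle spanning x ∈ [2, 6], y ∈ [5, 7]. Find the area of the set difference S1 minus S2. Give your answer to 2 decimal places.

|S1∩S2|: x∈[2,4], y∈[5,7] → 2·2 = 4.
|S1| = 12.
|S1 ∖ S2| = |S1| − |S1∩S2| = 12 − 4 = 8.00.

8.00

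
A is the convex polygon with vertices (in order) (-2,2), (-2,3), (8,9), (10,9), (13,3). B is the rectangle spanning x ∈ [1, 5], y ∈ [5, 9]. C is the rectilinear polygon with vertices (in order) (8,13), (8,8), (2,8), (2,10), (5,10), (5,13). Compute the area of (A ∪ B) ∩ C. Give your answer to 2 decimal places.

3.83

|A ∪ B| = 70.4667.
|(A ∪ B) ∩ C| = 3.83.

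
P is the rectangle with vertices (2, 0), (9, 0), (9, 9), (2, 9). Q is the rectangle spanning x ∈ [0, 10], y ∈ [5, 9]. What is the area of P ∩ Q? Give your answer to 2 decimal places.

28.00

|P∩Q|: x∈[2,9], y∈[5,9] → 7·4 = 28.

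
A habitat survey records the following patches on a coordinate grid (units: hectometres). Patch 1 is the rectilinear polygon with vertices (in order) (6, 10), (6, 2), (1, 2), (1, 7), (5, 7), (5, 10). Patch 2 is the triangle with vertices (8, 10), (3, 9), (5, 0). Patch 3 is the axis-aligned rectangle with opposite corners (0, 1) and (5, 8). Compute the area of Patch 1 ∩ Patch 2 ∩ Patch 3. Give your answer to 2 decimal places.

5.00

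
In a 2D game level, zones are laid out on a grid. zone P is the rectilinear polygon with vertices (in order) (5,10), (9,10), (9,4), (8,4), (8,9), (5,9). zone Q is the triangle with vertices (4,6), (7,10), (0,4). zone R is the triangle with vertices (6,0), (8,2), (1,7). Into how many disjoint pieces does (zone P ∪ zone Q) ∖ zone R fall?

2

(zone P ∪ zone Q) ∖ zone R splits into 2 disjoint pieces (area 12.5006, area 0.8061).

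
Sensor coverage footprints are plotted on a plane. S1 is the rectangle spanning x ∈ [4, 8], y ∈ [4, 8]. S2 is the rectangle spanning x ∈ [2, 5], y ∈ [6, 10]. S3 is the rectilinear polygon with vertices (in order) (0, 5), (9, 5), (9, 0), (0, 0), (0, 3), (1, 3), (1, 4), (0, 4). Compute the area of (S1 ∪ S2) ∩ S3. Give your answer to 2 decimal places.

The region (S1 ∪ S2) ∩ S3 is the polygon with vertices (8,4), (4,4), (4,5), (8,5).
By the shoelace formula its area is 4.00.

4.00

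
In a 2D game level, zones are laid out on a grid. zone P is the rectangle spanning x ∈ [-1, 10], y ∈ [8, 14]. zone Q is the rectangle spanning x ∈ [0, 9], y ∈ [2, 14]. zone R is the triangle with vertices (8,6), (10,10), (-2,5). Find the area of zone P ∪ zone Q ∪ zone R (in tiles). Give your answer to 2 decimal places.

120.63

By inclusion–exclusion:
Individual areas: |zone P| = 66, |zone Q| = 108, |zone R| = 19.
|zone P∩zone Q|: x∈[0,9], y∈[8,14] → 9·6 = 54.
|zone P∩zone R| = 3.8.
|zone Q∩zone R| = 17.575.
|zone P∩zone Q∩zone R| = 3.0083.
|zone P ∪ zone Q ∪ zone R| = 193 − 75.375 + 3.0083 = 120.63.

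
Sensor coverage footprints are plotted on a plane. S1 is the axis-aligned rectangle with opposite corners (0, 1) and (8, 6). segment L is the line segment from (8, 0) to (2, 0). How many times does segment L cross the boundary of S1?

The segment lies entirely outside S1 and never meets its boundary.

0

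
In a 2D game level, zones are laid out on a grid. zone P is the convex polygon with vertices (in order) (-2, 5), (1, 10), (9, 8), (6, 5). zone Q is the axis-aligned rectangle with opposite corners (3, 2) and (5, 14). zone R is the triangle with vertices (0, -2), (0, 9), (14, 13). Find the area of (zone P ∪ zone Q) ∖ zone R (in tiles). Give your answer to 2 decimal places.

|zone P ∪ zone Q| = 50.5.
|(zone P ∪ zone Q) ∩ zone R| = 37.9319.
|(zone P ∪ zone Q) ∖ zone R| = 50.5 − 37.9319 = 12.57.

12.57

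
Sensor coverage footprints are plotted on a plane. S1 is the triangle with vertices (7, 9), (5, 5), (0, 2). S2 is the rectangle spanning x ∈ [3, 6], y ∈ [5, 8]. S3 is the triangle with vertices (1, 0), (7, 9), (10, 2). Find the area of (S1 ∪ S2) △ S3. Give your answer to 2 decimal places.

|S1 ∪ S2| = 12.5.
|(S1 ∪ S2) ∩ S3| = 2.5556.
|(S1 ∪ S2) △ S3| = 12.5 + 34.5 − 5.1111 = 41.89.

41.89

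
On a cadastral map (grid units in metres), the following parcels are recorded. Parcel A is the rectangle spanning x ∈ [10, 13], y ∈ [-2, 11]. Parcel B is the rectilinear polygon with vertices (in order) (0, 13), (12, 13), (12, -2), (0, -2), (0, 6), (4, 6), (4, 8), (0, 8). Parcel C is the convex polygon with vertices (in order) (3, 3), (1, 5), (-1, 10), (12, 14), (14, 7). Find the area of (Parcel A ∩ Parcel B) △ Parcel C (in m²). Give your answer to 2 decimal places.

104.64

|Parcel A ∩ Parcel B| = 26.
|(Parcel A ∩ Parcel B) ∩ Parcel C| = 10.1818.
|(Parcel A ∩ Parcel B) △ Parcel C| = 26 + 99 − 20.3636 = 104.64.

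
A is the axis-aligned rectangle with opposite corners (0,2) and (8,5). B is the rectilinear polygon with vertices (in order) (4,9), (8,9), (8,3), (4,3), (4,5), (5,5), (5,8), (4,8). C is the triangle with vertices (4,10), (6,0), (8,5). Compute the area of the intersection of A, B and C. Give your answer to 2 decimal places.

The intersection is the polygon with vertices (5.4,3), (5,5), (8,5), (7.2,3).
By the shoelace formula its area is 4.80.

4.80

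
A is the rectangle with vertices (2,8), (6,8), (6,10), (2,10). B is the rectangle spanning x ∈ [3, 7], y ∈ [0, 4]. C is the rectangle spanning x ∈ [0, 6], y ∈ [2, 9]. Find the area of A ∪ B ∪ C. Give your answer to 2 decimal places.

56.00

By inclusion–exclusion:
Individual areas: |A| = 8, |B| = 16, |C| = 42.
|A∩B| = 0 (no overlap).
|A∩C|: x∈[2,6], y∈[8,9] → 4·1 = 4.
|B∩C|: x∈[3,6], y∈[2,4] → 3·2 = 6.
|A∩B∩C| = 0.
|A ∪ B ∪ C| = 66 − 10 + 0 = 56.00.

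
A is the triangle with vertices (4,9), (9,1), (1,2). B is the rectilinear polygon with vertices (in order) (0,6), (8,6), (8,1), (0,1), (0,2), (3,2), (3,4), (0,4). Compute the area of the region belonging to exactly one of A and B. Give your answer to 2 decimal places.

|A| = 29.5, |B| = 34, |A∩B| = 20.8786.
|A △ B| = |A| + |B| − 2·|A∩B| = 29.5 + 34 − 41.7571 = 21.74.

21.74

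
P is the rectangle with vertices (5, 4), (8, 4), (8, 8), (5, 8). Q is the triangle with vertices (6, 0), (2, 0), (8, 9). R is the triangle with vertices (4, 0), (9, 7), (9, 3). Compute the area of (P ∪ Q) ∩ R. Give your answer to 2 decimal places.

3.59

The region (P ∪ Q) ∩ R is the polygon with vertices (8,4), (6.889,4), (6.308,1.385), (4,0), (8,5.6).
By the shoelace formula its area is 3.59.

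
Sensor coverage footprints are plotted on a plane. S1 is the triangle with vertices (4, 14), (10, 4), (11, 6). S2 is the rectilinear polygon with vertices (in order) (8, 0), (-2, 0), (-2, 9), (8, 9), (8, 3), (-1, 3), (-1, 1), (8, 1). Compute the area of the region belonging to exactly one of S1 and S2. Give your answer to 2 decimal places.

81.33

|S1| = 11, |S2| = 72, |S1∩S2| = 0.8333.
|S1 △ S2| = |S1| + |S2| − 2·|S1∩S2| = 11 + 72 − 1.6667 = 81.33.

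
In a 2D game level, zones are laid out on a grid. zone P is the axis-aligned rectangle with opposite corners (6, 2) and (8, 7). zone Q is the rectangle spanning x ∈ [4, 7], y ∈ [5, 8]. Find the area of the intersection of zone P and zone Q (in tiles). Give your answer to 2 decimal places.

2.00

|zone P∩zone Q|: x∈[6,7], y∈[5,7] → 1·2 = 2.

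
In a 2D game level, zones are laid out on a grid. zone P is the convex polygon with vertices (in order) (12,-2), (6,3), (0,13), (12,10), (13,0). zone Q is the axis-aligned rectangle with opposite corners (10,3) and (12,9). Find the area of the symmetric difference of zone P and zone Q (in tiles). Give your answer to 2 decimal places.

|zone P| = 93, |zone Q| = 12, |zone P∩zone Q| = 12.
|zone P △ zone Q| = |zone P| + |zone Q| − 2·|zone P∩zone Q| = 93 + 12 − 24 = 81.00.

81.00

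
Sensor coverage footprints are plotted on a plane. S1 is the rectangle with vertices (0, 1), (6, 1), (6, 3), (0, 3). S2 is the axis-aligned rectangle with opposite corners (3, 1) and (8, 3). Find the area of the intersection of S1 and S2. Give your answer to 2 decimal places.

6.00

|S1∩S2|: x∈[3,6], y∈[1,3] → 3·2 = 6.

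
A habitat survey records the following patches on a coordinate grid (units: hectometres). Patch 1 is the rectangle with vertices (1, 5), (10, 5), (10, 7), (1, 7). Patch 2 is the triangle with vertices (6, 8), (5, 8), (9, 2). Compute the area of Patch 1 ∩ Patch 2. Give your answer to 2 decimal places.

1.33

The intersection is the polygon with vertices (6.5,7), (7.5,5), (7,5), (5.667,7).
By the shoelace formula its area is 1.33.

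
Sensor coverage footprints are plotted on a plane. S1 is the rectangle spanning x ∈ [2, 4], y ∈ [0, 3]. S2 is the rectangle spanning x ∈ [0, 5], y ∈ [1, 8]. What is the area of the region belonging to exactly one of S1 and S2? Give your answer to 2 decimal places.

|S1∩S2|: x∈[2,4], y∈[1,3] → 2·2 = 4.
|S1 △ S2| = |S1| + |S2| − 2·|S1∩S2| = 6 + 35 − 8 = 33.00.

33.00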